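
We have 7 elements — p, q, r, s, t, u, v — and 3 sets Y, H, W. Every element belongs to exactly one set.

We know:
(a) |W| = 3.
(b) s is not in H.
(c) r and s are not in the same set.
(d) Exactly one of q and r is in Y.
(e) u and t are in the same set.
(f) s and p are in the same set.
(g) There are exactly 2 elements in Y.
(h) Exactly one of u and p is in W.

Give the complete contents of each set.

From (b): s ∉ H.
(f): p matches s: p ∉ H.
Suppose p ∈ Y: no assignment then satisfies all the clues, so p ∉ Y.

Y = {r, v}; H = {t, u}; W = {p, q, s}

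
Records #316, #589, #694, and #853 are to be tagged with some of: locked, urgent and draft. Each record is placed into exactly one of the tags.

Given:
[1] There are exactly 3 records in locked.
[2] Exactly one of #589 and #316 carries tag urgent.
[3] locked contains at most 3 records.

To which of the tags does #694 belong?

#694: locked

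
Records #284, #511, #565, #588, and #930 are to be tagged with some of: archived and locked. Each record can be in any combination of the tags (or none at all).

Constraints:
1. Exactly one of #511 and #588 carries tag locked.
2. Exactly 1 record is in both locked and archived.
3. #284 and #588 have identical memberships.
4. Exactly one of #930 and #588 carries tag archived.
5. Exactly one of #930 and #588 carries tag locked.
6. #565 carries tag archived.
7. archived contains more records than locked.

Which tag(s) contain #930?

From (6): #565 ∈ archived.
Suppose #930 ∈ archived: no assignment then satisfies all the clues, so #930 ∉ archived.

#930: locked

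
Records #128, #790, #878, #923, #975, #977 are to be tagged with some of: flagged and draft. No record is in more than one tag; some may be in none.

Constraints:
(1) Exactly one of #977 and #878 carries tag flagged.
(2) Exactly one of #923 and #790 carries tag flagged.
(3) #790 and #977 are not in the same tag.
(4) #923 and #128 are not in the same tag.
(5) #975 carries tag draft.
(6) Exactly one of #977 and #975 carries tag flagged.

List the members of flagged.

From (5): #975 ∈ draft.
(6) (exactly one): #977 ∈ flagged.
(1) (exactly one): #878 ∉ flagged.
(3): #790 ∉ flagged.
(2) (exactly one): #923 ∈ flagged.
(4): #128 ∉ flagged.

flagged = {#923, #977}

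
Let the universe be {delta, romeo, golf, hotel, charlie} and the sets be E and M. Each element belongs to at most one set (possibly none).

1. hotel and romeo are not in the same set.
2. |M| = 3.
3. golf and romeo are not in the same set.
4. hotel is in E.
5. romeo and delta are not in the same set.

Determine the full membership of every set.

E = {hotel}; M = {charlie, delta, golf}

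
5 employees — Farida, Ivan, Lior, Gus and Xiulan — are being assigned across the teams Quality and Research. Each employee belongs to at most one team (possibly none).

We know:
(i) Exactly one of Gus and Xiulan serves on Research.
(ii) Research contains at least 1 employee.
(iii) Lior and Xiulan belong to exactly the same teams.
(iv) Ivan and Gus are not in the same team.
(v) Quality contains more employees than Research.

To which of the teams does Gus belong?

Gus: Research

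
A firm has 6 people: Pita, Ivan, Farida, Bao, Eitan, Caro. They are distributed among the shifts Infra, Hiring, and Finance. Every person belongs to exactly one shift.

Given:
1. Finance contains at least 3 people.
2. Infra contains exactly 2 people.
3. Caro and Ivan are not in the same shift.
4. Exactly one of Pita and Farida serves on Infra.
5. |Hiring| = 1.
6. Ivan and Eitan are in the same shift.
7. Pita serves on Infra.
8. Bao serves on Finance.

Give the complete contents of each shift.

From (7): Pita ∈ Infra.
From (8): Bao ∈ Finance.
(4) (exactly one): Farida ∉ Infra.
Suppose Ivan ∈ Infra: no assignment then satisfies all the clues, so Ivan ∉ Infra.

Infra = {Caro, Pita}; Hiring = {Farida}; Finance = {Bao, Eitan, Ivan}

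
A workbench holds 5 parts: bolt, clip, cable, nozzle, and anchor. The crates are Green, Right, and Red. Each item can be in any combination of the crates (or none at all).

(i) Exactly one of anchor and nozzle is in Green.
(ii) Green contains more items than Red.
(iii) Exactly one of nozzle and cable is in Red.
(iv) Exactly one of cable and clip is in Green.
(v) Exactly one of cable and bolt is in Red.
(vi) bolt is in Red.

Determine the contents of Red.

Red = {bolt, nozzle}

From (vi): bolt ∈ Red.
(v) (exactly one): cable ∉ Red.
(iii) (exactly one): nozzle ∈ Red.
Suppose clip ∈ Red: no assignment then satisfies all the clues, so clip ∉ Red.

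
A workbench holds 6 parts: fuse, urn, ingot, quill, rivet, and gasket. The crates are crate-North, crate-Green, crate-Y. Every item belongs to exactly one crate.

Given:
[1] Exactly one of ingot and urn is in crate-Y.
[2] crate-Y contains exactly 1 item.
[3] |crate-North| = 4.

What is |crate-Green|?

1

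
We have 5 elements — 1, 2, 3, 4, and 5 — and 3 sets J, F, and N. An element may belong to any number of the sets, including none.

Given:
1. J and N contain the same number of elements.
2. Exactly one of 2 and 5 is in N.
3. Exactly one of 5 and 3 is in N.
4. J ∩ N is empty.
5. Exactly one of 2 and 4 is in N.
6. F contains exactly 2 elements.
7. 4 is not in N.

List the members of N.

N = {2, 3}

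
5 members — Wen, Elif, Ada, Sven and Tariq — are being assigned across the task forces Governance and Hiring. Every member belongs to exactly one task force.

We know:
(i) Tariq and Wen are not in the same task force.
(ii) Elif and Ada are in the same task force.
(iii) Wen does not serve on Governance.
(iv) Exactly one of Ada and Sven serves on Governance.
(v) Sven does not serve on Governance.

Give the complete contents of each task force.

From (iii): Wen ∉ Governance.
From (v): Sven ∉ Governance.
(iv) (exactly one): Ada ∈ Governance.
Only one task force left: Wen ∈ Hiring.
Only one task force left: Sven ∈ Hiring.
(i): Tariq ∉ Hiring.
(ii): Elif matches Ada: Elif ∈ Governance.
Only one task force left: Tariq ∈ Governance.

Governance = {Ada, Elif, Tariq}; Hiring = {Sven, Wen}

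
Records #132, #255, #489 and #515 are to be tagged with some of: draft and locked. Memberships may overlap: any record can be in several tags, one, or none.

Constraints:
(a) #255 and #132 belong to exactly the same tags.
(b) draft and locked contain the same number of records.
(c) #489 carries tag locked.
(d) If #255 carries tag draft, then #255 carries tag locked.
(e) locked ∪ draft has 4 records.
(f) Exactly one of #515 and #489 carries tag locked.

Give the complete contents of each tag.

From (c): #489 ∈ locked.
(f) (exactly one): #515 ∉ locked.
Suppose #132 ∉ draft: no assignment then satisfies all the clues, so #132 ∈ draft.

draft = {#132, #255, #515}; locked = {#132, #255, #489}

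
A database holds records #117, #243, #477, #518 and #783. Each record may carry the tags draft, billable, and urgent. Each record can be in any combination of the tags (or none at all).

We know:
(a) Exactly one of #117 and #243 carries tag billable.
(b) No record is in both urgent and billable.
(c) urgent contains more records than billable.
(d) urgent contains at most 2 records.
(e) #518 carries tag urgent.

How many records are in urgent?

From (e): #518 ∈ urgent.
(b) (disjoint): #518 ∉ billable.
Suppose #477 ∈ billable: no assignment then satisfies all the clues, so #477 ∉ billable.

2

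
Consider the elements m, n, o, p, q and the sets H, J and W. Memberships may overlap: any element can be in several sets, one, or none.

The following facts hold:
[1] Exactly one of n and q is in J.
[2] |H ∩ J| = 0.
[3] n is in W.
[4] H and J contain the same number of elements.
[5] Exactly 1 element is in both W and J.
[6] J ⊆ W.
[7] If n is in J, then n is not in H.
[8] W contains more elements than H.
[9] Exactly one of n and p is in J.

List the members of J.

J = {n}

From (3): n ∈ W.
Suppose m ∈ J: no assignment then satisfies all the clues, so m ∉ J.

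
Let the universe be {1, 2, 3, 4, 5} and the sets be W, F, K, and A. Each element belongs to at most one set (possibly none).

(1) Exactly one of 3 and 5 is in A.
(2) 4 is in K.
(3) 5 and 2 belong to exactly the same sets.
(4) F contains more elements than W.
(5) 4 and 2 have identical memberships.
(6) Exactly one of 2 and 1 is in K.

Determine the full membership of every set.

W = {}; F = {1}; K = {2, 4, 5}; A = {3}

From (2): 4 ∈ K.
(5): 2 matches 4: 2 ∉ W.
(5): 2 matches 4: 2 ∉ F.
(5): 2 matches 4: 2 ∈ K.
(6) (exactly one): 1 ∉ K.
(3): 5 matches 2: 5 ∉ W.
(3): 5 matches 2: 5 ∉ F.
(3): 5 matches 2: 5 ∈ K.
(1) (exactly one): 3 ∈ A.
Suppose 1 ∈ W: no assignment then satisfies all the clues, so 1 ∉ W.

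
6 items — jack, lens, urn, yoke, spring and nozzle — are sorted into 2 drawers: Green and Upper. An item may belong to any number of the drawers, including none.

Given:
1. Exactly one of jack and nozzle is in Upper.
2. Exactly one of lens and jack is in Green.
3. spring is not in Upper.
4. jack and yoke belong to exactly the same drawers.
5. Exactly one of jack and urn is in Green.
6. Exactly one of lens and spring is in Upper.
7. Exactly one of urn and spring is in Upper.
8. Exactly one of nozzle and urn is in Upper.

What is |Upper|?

4

From (3): spring ∉ Upper.
(6) (exactly one): lens ∈ Upper.
(7) (exactly one): urn ∈ Upper.
(8) (exactly one): nozzle ∉ Upper.
(1) (exactly one): jack ∈ Upper.
(4): yoke matches jack: yoke ∈ Upper.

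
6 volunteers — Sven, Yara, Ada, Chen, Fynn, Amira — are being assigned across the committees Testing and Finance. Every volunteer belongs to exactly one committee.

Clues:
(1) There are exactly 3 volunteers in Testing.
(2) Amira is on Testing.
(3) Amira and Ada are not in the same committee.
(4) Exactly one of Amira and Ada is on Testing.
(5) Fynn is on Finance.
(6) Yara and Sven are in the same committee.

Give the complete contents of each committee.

Testing = {Amira, Sven, Yara}; Finance = {Ada, Chen, Fynn}

From (2): Amira ∈ Testing.
From (5): Fynn ∈ Finance.
(3): Ada ∉ Testing.
Only one committee left: Ada ∈ Finance.
Suppose Sven ∉ Testing: no assignment then satisfies all the clues, so Sven ∈ Testing.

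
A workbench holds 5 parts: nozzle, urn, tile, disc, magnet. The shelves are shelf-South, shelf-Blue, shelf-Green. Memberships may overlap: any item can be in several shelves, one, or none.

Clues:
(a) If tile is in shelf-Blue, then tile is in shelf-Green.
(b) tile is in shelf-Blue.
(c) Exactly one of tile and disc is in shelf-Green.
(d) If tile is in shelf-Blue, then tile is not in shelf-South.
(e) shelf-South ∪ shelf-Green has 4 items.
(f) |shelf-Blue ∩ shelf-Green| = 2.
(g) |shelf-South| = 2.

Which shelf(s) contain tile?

tile: shelf-Blue, shelf-Green

From (b): tile ∈ shelf-Blue.
(a): tile ∈ shelf-Green.
(c) (exactly one): disc ∉ shelf-Green.
(d): tile ∉ shelf-South.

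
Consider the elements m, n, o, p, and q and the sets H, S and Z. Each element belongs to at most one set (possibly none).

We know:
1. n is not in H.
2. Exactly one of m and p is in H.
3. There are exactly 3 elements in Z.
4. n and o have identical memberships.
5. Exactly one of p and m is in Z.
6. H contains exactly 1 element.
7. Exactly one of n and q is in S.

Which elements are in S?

S = {q}

From (1): n ∉ H.
(4): o matches n: o ∉ H.
Suppose m ∈ S: no assignment then satisfies all the clues, so m ∉ S.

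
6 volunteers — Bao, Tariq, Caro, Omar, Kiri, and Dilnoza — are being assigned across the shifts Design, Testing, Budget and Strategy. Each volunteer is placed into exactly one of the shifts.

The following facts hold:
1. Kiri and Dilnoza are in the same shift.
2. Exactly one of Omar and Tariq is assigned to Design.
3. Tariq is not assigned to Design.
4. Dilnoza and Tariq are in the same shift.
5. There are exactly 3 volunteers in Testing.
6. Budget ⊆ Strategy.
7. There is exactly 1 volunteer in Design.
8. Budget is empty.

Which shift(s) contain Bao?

Bao: Strategy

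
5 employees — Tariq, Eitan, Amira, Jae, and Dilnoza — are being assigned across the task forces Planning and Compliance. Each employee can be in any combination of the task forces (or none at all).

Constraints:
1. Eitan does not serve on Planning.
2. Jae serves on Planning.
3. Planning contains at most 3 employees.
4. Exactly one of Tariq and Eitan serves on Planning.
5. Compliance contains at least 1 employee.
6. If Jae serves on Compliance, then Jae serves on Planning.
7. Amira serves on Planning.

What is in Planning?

Planning = {Amira, Jae, Tariq}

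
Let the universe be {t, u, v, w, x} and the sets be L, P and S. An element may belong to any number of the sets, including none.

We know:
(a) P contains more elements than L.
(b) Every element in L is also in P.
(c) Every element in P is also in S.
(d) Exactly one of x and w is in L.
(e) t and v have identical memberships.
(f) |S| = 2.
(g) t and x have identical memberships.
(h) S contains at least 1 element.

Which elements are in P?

P = {u, w}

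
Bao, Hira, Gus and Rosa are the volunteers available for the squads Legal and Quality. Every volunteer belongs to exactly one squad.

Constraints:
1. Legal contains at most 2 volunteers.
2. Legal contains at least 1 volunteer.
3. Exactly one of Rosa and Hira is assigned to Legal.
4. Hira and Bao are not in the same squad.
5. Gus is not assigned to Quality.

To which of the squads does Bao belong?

Bao: Quality

From (5): Gus ∉ Quality.
Only one squad left: Gus ∈ Legal.
Suppose Bao ∈ Legal: no assignment then satisfies all the clues, so Bao ∉ Legal.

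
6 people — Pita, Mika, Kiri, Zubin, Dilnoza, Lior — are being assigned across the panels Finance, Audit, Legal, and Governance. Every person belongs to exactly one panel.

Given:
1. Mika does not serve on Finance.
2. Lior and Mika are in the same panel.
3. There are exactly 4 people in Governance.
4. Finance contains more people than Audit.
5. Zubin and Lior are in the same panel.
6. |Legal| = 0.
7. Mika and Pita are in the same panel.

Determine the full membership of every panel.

Finance = {Dilnoza, Kiri}; Audit = {}; Legal = {}; Governance = {Lior, Mika, Pita, Zubin}

From (1): Mika ∉ Finance.
(2): Lior matches Mika: Lior ∉ Finance.
(5): Zubin matches Lior: Zubin ∉ Finance.
(6): Legal already has 0, so the rest are out.
(7): Pita matches Mika: Pita ∉ Finance.
Suppose Pita ∈ Audit: no assignment then satisfies all the clues, so Pita ∉ Audit.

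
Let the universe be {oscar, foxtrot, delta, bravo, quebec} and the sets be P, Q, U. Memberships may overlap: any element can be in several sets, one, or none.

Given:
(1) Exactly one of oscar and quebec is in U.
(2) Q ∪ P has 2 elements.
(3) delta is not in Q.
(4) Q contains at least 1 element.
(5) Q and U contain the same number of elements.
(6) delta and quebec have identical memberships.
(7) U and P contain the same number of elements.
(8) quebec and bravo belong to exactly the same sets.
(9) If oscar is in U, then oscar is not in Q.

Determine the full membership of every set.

P = {oscar}; Q = {foxtrot}; U = {oscar}

From (3): delta ∉ Q.
(6): quebec matches delta: quebec ∉ Q.
(8): bravo matches quebec: bravo ∉ Q.
Suppose oscar ∉ P: no assignment then satisfies all the clues, so oscar ∈ P.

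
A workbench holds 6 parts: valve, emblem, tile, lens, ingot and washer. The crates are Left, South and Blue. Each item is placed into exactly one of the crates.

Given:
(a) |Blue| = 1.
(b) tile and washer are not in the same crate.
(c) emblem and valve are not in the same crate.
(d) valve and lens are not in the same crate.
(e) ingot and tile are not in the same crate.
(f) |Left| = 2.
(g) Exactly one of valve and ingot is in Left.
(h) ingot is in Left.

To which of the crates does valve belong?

valve: Blue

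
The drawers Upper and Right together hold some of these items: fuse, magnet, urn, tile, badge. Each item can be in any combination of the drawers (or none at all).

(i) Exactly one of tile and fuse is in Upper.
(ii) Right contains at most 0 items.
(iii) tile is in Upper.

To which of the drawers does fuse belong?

From (iii): tile ∈ Upper.
(i) (exactly one): fuse ∉ Upper.
(ii): Right already has 0, so the rest are out.

fuse: none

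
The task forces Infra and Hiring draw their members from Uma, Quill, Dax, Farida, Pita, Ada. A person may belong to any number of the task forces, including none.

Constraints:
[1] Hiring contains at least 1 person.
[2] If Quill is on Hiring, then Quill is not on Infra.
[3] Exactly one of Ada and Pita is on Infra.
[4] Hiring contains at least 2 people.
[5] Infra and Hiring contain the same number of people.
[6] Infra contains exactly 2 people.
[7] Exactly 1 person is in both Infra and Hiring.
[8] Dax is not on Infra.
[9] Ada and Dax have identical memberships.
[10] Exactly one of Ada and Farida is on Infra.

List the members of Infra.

Infra = {Farida, Pita}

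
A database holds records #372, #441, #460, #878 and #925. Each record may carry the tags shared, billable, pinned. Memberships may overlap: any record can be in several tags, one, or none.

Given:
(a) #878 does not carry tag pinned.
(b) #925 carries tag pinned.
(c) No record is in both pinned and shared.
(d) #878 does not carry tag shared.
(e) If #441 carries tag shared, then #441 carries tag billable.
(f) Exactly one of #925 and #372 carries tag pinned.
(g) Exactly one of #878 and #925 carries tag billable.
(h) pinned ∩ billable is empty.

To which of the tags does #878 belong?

#878: billable

From (a): #878 ∉ pinned.
From (b): #925 ∈ pinned.
From (d): #878 ∉ shared.
(c) (disjoint): #925 ∉ shared.
(f) (exactly one): #372 ∉ pinned.
(h) (disjoint): #925 ∉ billable.
(g) (exactly one): #878 ∈ billable.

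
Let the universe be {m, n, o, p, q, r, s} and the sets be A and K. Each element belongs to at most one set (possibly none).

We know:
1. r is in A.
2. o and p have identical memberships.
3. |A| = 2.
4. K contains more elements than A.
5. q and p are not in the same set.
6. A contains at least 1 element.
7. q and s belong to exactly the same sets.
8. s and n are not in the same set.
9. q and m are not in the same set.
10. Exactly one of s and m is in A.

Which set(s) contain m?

From (1): r ∈ A.
Suppose m ∉ A: no assignment then satisfies all the clues, so m ∈ A.

m: A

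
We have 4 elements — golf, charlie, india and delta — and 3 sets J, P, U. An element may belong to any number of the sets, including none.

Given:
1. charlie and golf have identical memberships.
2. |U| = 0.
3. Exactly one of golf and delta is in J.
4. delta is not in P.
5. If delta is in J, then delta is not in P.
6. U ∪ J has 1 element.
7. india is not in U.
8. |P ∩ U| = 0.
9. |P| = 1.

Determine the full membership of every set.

J = {delta}; P = {india}; U = {}

From (4): delta ∉ P.
From (7): india ∉ U.
(2): U already has 0, so the rest are out.
Suppose golf ∈ J: no assignment then satisfies all the clues, so golf ∉ J.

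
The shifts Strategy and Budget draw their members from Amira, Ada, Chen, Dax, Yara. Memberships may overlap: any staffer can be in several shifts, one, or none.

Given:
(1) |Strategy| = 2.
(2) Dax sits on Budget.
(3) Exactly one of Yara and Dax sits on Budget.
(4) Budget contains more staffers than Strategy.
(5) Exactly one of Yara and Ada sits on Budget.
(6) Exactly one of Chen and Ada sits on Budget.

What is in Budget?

Budget = {Ada, Amira, Dax}

From (2): Dax ∈ Budget.
(3) (exactly one): Yara ∉ Budget.
(5) (exactly one): Ada ∈ Budget.
(6) (exactly one): Chen ∉ Budget.
Suppose Amira ∉ Budget: no assignment then satisfies all the clues, so Amira ∈ Budget.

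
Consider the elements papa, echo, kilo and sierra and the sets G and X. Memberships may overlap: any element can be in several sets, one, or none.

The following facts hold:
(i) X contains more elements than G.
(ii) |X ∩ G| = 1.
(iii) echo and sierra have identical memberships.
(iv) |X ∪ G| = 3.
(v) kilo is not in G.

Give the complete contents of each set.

G = {papa}; X = {echo, papa, sierra}

From (v): kilo ∉ G.
Suppose papa ∉ G: no assignment then satisfies all the clues, so papa ∈ G.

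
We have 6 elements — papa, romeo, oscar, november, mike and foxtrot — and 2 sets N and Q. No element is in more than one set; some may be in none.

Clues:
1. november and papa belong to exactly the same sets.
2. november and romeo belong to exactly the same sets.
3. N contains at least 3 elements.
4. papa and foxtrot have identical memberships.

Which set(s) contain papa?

papa: N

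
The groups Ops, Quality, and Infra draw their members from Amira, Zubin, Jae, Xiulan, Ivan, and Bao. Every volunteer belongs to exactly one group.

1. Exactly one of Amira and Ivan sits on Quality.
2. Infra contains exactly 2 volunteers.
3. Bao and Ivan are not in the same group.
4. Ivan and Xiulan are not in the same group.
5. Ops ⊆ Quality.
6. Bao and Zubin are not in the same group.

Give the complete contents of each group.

Ops = {}; Quality = {Amira, Bao, Jae, Xiulan}; Infra = {Ivan, Zubin}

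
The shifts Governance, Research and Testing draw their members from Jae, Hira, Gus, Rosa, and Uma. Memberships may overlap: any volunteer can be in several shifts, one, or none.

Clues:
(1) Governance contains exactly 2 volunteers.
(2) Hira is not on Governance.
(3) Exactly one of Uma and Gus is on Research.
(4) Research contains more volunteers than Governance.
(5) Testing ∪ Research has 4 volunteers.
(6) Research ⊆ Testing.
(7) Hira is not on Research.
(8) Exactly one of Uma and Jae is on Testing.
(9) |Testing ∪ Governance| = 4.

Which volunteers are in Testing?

Testing = {Gus, Hira, Jae, Rosa}

From (2): Hira ∉ Governance.
From (7): Hira ∉ Research.
Suppose Jae ∉ Testing: no assignment then satisfies all the clues, so Jae ∈ Testing.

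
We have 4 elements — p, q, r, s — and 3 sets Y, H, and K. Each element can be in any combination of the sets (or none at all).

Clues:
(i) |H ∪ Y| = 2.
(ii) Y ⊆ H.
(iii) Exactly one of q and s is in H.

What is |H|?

2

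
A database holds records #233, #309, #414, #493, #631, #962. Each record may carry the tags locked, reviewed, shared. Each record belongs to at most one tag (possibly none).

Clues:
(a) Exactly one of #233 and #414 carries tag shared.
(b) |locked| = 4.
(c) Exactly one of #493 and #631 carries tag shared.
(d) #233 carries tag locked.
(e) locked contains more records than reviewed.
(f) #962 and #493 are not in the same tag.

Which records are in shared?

shared = {#414, #493}

From (d): #233 ∈ locked.
(a) (exactly one): #414 ∈ shared.
Suppose #309 ∈ shared: no assignment then satisfies all the clues, so #309 ∉ shared.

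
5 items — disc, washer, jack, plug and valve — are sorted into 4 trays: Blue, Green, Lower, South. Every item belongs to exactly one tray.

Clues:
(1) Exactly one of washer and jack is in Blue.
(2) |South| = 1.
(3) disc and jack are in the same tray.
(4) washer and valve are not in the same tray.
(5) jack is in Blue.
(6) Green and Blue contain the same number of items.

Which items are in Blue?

Blue = {disc, jack}

From (5): jack ∈ Blue.
(1) (exactly one): washer ∉ Blue.
(3): disc matches jack: disc ∈ Blue.
Suppose plug ∈ Blue: no assignment then satisfies all the clues, so plug ∉ Blue.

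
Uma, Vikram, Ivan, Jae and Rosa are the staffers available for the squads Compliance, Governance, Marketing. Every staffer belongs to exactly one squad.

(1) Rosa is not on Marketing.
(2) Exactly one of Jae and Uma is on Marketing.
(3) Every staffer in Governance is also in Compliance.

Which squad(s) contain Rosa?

Rosa: Compliance

From (1): Rosa ∉ Marketing.
Suppose Rosa ∉ Compliance: no assignment then satisfies all the clues, so Rosa ∈ Compliance.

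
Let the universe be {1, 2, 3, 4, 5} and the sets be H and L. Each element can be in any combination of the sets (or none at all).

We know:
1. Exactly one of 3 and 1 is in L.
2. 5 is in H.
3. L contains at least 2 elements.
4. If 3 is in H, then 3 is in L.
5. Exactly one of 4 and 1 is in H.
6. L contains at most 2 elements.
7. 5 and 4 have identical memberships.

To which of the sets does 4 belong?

4: H

From (2): 5 ∈ H.
(7): 4 matches 5: 4 ∈ H.
(5) (exactly one): 1 ∉ H.
Suppose 4 ∈ L: no assignment then satisfies all the clues, so 4 ∉ L.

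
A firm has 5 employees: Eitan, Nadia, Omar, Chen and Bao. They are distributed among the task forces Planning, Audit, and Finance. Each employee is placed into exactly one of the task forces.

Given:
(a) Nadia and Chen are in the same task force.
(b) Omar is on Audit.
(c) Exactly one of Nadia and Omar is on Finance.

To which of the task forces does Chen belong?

From (b): Omar ∈ Audit.
(c) (exactly one): Nadia ∈ Finance.
(a): Chen matches Nadia: Chen ∉ Planning.
(a): Chen matches Nadia: Chen ∉ Audit.
(a): Chen matches Nadia: Chen ∈ Finance.

Chen: Finance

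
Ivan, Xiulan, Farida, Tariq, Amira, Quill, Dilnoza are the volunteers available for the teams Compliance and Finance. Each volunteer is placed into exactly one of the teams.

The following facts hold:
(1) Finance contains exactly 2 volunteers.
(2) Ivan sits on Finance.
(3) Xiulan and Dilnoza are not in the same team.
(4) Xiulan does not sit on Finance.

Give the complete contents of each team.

Compliance = {Amira, Farida, Quill, Tariq, Xiulan}; Finance = {Dilnoza, Ivan}

From (2): Ivan ∈ Finance.
From (4): Xiulan ∉ Finance.
Only one team left: Xiulan ∈ Compliance.
(3): Dilnoza ∉ Compliance.
Only one team left: Dilnoza ∈ Finance.
(1): Finance already has 2, so the rest are out.
Only one team left: Farida ∈ Compliance.
Only one team left: Tariq ∈ Compliance.
Only one team left: Amira ∈ Compliance.
Only one team left: Quill ∈ Compliance.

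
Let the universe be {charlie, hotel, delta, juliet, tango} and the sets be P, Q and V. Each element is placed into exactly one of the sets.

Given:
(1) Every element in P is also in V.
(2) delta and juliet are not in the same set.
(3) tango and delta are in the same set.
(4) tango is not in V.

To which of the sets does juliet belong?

juliet: V

From (4): tango ∉ V.
(1) contrapositive: tango ∉ P.
(3): delta matches tango: delta ∉ P.
(3): delta matches tango: delta ∉ V.
Only one set left: delta ∈ Q.
Only one set left: tango ∈ Q.
(2): juliet ∉ Q.
Suppose juliet ∈ P: no assignment then satisfies all the clues, so juliet ∉ P.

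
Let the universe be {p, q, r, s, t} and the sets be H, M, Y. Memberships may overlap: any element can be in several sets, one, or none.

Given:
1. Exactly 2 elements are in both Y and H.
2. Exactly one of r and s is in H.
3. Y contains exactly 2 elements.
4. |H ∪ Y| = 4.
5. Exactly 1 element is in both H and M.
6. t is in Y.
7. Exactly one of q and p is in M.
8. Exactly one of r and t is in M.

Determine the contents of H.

H = {p, q, s, t}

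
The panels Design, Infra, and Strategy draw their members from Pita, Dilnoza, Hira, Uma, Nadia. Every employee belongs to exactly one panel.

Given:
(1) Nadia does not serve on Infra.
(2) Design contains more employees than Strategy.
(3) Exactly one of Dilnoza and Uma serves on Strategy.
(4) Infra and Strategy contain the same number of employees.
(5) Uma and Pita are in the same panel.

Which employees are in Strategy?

Strategy = {Dilnoza}

From (1): Nadia ∉ Infra.
Suppose Pita ∈ Strategy: no assignment then satisfies all the clues, so Pita ∉ Strategy.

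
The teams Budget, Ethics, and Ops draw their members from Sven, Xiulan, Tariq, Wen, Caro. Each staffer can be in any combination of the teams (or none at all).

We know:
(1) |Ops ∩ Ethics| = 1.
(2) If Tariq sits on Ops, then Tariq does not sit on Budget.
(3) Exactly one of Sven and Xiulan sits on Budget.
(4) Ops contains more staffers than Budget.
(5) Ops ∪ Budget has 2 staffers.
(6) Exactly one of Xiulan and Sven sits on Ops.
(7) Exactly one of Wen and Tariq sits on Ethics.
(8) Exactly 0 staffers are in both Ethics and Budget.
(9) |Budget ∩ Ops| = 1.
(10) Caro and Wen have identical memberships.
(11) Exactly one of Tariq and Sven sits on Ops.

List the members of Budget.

Budget = {Xiulan}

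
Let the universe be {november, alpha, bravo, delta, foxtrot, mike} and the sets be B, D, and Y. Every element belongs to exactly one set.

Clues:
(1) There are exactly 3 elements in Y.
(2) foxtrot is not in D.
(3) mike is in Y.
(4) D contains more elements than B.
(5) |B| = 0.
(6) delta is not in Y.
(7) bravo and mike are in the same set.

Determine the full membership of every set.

B = {}; D = {alpha, delta, november}; Y = {bravo, foxtrot, mike}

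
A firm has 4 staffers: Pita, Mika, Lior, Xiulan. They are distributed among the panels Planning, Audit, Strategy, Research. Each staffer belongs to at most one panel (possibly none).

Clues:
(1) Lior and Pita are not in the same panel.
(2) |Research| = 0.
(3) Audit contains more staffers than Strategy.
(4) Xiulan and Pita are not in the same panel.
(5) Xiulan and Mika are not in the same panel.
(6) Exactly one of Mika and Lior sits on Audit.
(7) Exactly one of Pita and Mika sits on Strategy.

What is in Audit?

Audit = {Lior, Xiulan}

(2): Research already has 0, so the rest are out.
Suppose Pita ∈ Audit: no assignment then satisfies all the clues, so Pita ∉ Audit.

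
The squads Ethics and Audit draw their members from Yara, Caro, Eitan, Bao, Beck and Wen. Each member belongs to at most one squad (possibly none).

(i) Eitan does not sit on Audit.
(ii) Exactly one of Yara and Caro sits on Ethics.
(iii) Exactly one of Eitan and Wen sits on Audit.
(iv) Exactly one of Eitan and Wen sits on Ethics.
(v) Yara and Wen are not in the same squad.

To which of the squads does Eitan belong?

Eitan: Ethics

From (i): Eitan ∉ Audit.
(iii) (exactly one): Wen ∈ Audit.
(iv) (exactly one): Eitan ∈ Ethics.
(v): Yara ∉ Audit.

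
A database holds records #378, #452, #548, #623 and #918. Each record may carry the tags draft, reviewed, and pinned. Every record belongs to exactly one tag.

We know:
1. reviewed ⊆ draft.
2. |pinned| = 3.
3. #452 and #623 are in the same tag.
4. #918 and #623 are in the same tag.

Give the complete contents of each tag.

draft = {#378, #548}; reviewed = {}; pinned = {#452, #623, #918}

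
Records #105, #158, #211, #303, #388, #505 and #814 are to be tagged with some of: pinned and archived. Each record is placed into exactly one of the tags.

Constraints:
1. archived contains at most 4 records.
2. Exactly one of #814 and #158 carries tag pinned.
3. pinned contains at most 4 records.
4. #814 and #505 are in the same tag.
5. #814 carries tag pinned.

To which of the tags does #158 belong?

From (5): #814 ∈ pinned.
(2) (exactly one): #158 ∉ pinned.
(4): #505 matches #814: #505 ∈ pinned.
Only one tag left: #158 ∈ archived.

#158: archived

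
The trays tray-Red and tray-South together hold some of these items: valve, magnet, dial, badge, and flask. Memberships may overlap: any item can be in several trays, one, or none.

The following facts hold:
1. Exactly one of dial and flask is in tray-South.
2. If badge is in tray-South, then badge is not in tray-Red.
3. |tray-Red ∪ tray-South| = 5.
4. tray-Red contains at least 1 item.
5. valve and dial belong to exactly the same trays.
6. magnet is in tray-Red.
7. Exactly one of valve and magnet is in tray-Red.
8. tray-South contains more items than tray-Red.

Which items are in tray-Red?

tray-Red = {flask, magnet}

From (6): magnet ∈ tray-Red.
(7) (exactly one): valve ∉ tray-Red.
(5): dial matches valve: dial ∉ tray-Red.
Suppose badge ∈ tray-Red: no assignment then satisfies all the clues, so badge ∉ tray-Red.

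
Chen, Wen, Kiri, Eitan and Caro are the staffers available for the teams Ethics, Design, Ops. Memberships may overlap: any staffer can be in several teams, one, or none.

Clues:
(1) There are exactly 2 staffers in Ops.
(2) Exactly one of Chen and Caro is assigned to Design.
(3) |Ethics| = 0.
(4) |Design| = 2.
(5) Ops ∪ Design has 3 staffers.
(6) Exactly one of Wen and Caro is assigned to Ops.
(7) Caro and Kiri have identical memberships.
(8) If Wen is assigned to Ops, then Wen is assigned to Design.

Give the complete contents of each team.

Ethics = {}; Design = {Chen, Wen}; Ops = {Eitan, Wen}

(3): Ethics already has 0, so the rest are out.
Suppose Chen ∉ Design: no assignment then satisfies all the clues, so Chen ∈ Design.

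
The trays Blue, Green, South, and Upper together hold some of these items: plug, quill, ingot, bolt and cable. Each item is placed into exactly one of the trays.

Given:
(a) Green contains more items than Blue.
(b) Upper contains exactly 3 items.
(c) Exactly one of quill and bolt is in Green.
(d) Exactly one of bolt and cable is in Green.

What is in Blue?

Blue = {}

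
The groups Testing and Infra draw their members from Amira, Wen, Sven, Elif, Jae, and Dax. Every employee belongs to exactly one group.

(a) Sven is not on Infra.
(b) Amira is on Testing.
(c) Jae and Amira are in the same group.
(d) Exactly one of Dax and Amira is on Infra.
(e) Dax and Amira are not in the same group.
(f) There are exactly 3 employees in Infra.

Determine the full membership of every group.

Testing = {Amira, Jae, Sven}; Infra = {Dax, Elif, Wen}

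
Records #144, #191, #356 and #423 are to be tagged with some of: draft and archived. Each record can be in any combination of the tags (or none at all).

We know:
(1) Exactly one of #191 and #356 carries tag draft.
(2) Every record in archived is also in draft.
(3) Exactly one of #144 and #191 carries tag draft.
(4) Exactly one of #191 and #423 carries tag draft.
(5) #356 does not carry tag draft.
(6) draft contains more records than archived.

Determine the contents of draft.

draft = {#191}

From (5): #356 ∉ draft.
(1) (exactly one): #191 ∈ draft.
(2) contrapositive: #356 ∉ archived.
(3) (exactly one): #144 ∉ draft.
(4) (exactly one): #423 ∉ draft.
(2) contrapositive: #144 ∉ archived.
(2) contrapositive: #423 ∉ archived.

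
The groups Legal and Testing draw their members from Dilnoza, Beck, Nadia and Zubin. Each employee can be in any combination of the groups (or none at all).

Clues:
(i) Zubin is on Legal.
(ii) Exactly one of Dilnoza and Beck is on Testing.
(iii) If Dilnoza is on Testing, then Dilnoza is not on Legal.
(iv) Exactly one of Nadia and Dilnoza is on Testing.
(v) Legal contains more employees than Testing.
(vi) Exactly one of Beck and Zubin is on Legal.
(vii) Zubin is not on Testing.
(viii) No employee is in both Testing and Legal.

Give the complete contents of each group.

Legal = {Nadia, Zubin}; Testing = {Dilnoza}

From (i): Zubin ∈ Legal.
From (vii): Zubin ∉ Testing.
(vi) (exactly one): Beck ∉ Legal.
Suppose Dilnoza ∈ Legal: no assignment then satisfies all the clues, so Dilnoza ∉ Legal.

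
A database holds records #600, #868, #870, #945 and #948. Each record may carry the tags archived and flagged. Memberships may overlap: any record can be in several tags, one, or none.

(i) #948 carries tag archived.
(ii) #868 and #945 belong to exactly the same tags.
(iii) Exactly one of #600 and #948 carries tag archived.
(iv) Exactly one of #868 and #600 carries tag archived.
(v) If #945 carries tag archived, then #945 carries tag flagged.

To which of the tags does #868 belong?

From (i): #948 ∈ archived.
(iii) (exactly one): #600 ∉ archived.
(iv) (exactly one): #868 ∈ archived.
(ii): #945 matches #868: #945 ∈ archived.
(v): #945 ∈ flagged.
(ii): #868 matches #945: #868 ∈ flagged.

#868: archived, flagged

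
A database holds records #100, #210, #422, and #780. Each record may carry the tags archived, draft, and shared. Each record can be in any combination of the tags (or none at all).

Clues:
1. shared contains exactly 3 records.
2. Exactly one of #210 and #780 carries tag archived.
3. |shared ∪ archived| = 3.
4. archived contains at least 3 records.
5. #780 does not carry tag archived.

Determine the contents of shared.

shared = {#100, #210, #422}

From (5): #780 ∉ archived.
(2) (exactly one): #210 ∈ archived.
(4): only 3 candidates remain for archived, so all are in.
Suppose #100 ∉ shared: no assignment then satisfies all the clues, so #100 ∈ shared.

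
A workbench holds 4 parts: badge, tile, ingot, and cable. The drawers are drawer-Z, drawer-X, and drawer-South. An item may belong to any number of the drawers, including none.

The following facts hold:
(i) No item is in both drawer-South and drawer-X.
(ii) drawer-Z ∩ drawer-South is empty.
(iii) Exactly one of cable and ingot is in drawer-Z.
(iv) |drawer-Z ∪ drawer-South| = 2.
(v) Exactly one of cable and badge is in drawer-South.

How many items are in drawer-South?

1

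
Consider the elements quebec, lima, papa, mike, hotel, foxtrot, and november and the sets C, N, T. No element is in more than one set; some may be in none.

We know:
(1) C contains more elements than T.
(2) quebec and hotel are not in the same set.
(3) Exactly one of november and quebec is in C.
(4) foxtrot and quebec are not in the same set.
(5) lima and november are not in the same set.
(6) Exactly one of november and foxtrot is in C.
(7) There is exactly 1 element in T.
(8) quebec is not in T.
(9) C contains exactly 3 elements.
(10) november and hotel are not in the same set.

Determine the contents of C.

C = {mike, november, papa}

From (8): quebec ∉ T.
Suppose quebec ∈ C: no assignment then satisfies all the clues, so quebec ∉ C.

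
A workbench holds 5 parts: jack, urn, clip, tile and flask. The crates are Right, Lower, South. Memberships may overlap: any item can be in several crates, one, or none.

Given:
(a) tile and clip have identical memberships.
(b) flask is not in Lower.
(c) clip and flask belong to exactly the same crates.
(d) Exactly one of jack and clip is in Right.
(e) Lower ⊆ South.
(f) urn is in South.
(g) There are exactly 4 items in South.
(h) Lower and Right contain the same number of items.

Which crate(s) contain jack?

jack: Right

From (b): flask ∉ Lower.
From (f): urn ∈ South.
(c): clip matches flask: clip ∉ Lower.
(a): tile matches clip: tile ∉ Lower.
Suppose jack ∉ Right: no assignment then satisfies all the clues, so jack ∈ Right.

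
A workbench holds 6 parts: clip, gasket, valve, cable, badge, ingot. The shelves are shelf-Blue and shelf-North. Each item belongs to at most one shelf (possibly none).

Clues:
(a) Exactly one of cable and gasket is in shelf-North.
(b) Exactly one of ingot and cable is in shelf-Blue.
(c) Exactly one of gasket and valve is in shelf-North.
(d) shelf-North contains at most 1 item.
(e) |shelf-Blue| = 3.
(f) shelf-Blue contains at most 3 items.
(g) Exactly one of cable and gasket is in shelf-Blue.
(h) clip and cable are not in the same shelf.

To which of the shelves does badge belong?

badge: shelf-Blue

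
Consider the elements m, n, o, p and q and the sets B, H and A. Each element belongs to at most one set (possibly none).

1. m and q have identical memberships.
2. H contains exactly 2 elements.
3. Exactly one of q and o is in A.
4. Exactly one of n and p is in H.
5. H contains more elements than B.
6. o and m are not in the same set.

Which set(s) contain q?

q: A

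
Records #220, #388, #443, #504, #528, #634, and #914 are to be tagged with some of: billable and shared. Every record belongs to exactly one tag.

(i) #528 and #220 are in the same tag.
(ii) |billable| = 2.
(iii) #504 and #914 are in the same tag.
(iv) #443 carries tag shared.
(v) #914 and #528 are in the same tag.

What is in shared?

shared = {#220, #443, #504, #528, #914}

From (iv): #443 ∈ shared.
Suppose #220 ∉ shared: no assignment then satisfies all the clues, so #220 ∈ shared.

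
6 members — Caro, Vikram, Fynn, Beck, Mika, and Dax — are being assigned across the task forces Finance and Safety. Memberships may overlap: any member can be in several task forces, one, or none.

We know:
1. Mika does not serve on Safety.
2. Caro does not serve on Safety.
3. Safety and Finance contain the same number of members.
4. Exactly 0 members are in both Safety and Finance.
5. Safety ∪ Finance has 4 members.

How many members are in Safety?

2

From (1): Mika ∉ Safety.
From (2): Caro ∉ Safety.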